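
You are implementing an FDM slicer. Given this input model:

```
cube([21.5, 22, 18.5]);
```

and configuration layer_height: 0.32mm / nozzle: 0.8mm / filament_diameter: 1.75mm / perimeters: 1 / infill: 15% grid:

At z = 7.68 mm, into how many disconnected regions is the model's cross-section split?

1

At z = 7.68 mm: the cube is present — its section is the full 21.5×22 rectangle. The result has 1 disconnected region.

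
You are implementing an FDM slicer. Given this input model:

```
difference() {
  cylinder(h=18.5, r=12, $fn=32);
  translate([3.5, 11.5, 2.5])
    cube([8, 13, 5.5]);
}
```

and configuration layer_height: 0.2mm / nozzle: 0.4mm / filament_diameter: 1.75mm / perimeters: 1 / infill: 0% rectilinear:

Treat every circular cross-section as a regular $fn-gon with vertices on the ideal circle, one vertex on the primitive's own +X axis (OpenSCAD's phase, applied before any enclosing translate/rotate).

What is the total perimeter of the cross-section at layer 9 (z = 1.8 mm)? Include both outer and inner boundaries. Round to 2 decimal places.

75.28 mm

At z = 1.8 mm: the r=12 cylinder contributes a regular 32-gon of circumradius 12 (perimeter = 2·32·12.000·sin(180°/32) = 75.28 mm); the cube at (3.5, 11.5) does not reach this height (z outside [2.5, 8]); Subtracting the remaining from the first: none of the subtracted shapes is present at this height, so the r=12 cylinder is unchanged — boundary = 75.28 mm. Overall, the cross-section is a single solid region. Total boundary length (outer) = 75.28 mm.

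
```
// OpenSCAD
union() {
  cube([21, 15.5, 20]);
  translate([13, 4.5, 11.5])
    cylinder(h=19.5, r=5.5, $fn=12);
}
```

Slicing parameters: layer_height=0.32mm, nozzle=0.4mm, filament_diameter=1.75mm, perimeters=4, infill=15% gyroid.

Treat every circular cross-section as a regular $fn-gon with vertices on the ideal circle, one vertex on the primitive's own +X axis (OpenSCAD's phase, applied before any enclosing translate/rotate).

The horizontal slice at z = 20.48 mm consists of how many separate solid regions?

At z = 20.48 mm: the cube is not intersected at this z (z outside [0, 20]); the r=5.5 cylinder at (13, 4.5) gives a regular 12-gon of circumradius 5.5 (constant along its height); Taking the union: only the r=5.5 cylinder at (13, 4.5) is present, so the union is just that shape — 1 connected region. The result has 1 disconnected region.

1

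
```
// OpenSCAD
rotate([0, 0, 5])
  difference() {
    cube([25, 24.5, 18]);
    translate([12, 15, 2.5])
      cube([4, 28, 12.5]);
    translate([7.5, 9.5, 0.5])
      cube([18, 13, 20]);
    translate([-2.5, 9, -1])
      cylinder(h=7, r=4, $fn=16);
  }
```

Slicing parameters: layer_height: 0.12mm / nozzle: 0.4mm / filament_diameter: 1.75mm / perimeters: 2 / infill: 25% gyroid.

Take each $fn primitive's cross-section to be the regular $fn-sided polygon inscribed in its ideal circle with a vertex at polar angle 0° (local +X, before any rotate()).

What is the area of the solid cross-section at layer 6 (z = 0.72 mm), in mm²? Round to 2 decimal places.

378.82 mm²

At z = 0.72 mm: the cube (footprint 25×24.5) is included at this height (area 612.50 mm²); the cube at (12, 15) does not reach this height (z outside [2.5, 15]); the cube at (7.5, 9.5) is present — its section is the full 18×13 rectangle (area 234.00 mm²); the cylinder at (-2.5, 9): section is a regular 16-gon, circumradius r=4 (area = (16/2)·4.000²·sin(360°/16) = 48.98 mm²); Subtracting the remaining from the first: starting from the 25×24.5 cube (612.50 mm²), the 18×13 cube at (7.5, 9.5) partially overlaps it — only the 227.50 mm² overlap (of its 234.00 mm²) is removed, clipping the outline; the r=4 cylinder at (-2.5, 9) partially overlaps it — only the 6.18 mm² overlap (of its 48.98 mm²) is removed, clipping the outline — area = 378.82 mm²; (whole slice rotated 5° about Z — lengths, areas and connectivity unchanged). Overall, the cross-section is a single solid region. Net area = 378.82 mm².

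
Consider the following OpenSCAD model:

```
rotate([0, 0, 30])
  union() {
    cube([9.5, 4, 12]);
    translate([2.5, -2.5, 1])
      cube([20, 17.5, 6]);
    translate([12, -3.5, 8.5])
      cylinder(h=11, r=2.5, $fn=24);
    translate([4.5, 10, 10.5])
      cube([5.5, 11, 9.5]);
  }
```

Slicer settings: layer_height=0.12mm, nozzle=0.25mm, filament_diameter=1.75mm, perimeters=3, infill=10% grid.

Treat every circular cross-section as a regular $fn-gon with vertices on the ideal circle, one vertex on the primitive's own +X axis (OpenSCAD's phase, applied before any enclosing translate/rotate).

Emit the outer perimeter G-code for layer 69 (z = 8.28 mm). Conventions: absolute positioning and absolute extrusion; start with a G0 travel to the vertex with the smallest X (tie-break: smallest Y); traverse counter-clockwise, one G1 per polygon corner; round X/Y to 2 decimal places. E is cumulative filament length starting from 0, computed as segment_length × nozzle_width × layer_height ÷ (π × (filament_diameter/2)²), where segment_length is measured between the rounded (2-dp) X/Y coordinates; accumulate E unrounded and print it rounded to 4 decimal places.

G0 X-2.00 Y3.46 Z8.28
G1 X0.00 Y0.00 E0.0498
G1 X8.23 Y4.75 E0.1684
G1 X6.23 Y8.21 E0.2182
G1 X-2.00 Y3.46 E0.3367

At z = 8.28 mm: the 9.5×4 cube contributes its full rectangle; the cube at (2.5, -2.5) is not intersected at this z (z outside [1, 7]); the cylinder at (12, -3.5) does not reach this height (z outside [8.5, 19.5]); the cube at (4.5, 10) is absent (z outside [10.5, 20]); Combining (union): only the 9.5×4 cube is present, so the union is just that shape — 1 connected region; (rotated 30° about Z; rotation is an isometry so areas/perimeters/island counts are preserved). The outline is a single polygon with 4 vertices. Extrusion per mm of travel: 0.25 × 0.12 / (π × 0.875²) = 0.012473. Accumulating E over each segment gives final E = 0.3367.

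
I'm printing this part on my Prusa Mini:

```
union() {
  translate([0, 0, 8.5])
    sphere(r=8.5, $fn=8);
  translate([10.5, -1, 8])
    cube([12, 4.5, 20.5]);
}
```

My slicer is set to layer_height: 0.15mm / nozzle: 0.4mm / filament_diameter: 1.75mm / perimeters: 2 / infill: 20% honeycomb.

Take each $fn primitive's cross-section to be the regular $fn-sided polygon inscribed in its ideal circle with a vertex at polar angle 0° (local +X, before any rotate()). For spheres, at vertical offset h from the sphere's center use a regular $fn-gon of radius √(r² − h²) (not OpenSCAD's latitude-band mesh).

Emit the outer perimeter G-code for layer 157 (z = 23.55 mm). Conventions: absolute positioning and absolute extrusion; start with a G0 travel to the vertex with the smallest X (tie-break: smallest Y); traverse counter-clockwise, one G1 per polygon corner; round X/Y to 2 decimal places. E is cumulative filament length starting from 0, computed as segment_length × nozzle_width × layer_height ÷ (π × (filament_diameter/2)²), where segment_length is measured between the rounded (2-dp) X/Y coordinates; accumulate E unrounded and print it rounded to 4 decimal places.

At z = 23.55 mm: the sphere is not intersected at this z (|z−center|=15.050 > r=8.5); the 12×4.5 cube at (10.5, -1) contributes its full rectangle; Taking the union: only the 12×4.5 cube at (10.5, -1) is present, so the union is just that shape — 1 connected region. The outline is a single polygon with 4 vertices. Extrusion per mm of travel: 0.4 × 0.15 / (π × 0.875²) = 0.024945. Accumulating E over each segment gives final E = 0.8232.

G0 X10.50 Y-1.00 Z23.55
G1 X22.50 Y-1.00 E0.2993
G1 X22.50 Y3.50 E0.4116
G1 X10.50 Y3.50 E0.7109
G1 X10.50 Y-1.00 E0.8232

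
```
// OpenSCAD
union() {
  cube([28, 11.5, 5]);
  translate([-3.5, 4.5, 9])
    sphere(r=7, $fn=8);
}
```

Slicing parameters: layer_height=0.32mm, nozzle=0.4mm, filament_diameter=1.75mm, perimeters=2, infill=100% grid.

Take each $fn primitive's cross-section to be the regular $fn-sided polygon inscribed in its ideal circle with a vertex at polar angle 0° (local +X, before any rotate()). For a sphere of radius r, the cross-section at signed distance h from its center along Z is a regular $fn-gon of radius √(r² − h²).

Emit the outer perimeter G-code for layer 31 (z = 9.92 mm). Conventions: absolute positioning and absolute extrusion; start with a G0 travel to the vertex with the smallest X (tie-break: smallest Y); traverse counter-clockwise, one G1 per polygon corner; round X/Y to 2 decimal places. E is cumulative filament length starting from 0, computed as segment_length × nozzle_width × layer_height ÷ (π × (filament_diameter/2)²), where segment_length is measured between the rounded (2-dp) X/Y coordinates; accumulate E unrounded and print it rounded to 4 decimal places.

G0 X-10.44 Y4.50 Z9.92
G1 X-8.41 Y-0.41 E0.2827
G1 X-3.50 Y-2.44 E0.5655
G1 X1.41 Y-0.41 E0.8482
G1 X3.44 Y4.50 E1.1310
G1 X1.41 Y9.41 E1.4137
G1 X-3.50 Y11.44 E1.6965
G1 X-8.41 Y9.41 E1.9792
G1 X-10.44 Y4.50 E2.2619

At z = 9.92 mm: the cube is absent (z outside [0, 5]); the r=7 sphere at (-3.5, 4.5) contributes a regular 8-gon of circumradius √(7²−0.92²) = 6.939; Combining (union): only the r=7 sphere at (-3.5, 4.5) is present, so the union is just that shape — 1 connected region. The outline is a single polygon with 8 vertices. Extrusion per mm of travel: 0.4 × 0.32 / (π × 0.875²) = 0.053216. Accumulating E over each segment gives final E = 2.2619.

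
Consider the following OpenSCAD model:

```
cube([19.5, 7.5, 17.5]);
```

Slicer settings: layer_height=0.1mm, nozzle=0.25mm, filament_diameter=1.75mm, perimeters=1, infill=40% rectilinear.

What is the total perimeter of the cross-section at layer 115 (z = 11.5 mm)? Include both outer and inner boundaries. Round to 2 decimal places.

At z = 11.5 mm: the 19.5×7.5 cube contributes its full rectangle (perimeter 54.00 mm). Overall, the cross-section is a single solid region. Total boundary length (outer) = 54.00 mm.

54.00 mm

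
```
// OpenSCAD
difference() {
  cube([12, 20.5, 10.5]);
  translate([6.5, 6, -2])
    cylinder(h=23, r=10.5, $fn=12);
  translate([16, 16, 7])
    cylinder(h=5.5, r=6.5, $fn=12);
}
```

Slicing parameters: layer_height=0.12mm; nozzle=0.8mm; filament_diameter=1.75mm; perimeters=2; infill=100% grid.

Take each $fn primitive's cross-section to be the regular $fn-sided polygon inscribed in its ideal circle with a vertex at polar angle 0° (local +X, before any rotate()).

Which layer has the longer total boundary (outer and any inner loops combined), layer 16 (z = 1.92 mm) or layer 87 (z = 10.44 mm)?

layer 16 (z = 1.92 mm)

Layer 16 (z = 1.92): the cube (footprint 12×20.5) is included at this height (perimeter 65.00 mm); the cylinder at (6.5, 6): section is a regular 12-gon, circumradius r=10.5 (perimeter = 2·12·10.500·sin(180°/12) = 65.22 mm); the cylinder at (16, 16) is absent (z outside [7, 12.5]); After the difference (first − rest): starting from the 12×20.5 cube, the r=10.5 cylinder at (6.5, 6) partially overlaps it — only the 187.69 mm² overlap (of its 330.75 mm²) is removed, clipping the outline — boundary = 37.31 mm. So its perimeter = 37.31 mm. Layer 87 (z = 10.44): the cube is present — its section is the full 12×20.5 rectangle (perimeter 65.00 mm); the r=10.5 cylinder at (6.5, 6) contributes a regular 12-gon of circumradius 10.5 (perimeter = 2·12·10.500·sin(180°/12) = 65.22 mm); the r=6.5 cylinder at (16, 16) gives a regular 12-gon of circumradius 6.5 (constant along its height) (perimeter = 2·12·6.500·sin(180°/12) = 40.38 mm); After the difference (first − rest): starting from the 12×20.5 cube, the r=10.5 cylinder at (6.5, 6) partially overlaps it — only the 187.69 mm² overlap (of its 330.75 mm²) is removed, clipping the outline; the r=6.5 cylinder at (16, 16) partially overlaps it — only the 9.57 mm² overlap (of its 126.75 mm²) is removed, clipping the outline — boundary = 34.15 mm. So its perimeter = 34.15 mm. Layer 16 is larger (37.31 vs 34.15 mm).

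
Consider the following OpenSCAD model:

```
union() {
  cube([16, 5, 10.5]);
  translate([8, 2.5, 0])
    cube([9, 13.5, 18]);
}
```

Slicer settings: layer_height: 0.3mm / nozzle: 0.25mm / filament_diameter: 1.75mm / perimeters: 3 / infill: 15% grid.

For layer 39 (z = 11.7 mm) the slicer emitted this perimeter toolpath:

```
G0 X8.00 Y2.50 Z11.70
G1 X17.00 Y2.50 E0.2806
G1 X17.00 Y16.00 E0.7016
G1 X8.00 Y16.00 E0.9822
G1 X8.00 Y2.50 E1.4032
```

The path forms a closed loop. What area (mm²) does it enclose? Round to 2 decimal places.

121.50 mm²

Apply the shoelace formula to the sequence of (X, Y) vertices; enclosed area = 121.50 mm².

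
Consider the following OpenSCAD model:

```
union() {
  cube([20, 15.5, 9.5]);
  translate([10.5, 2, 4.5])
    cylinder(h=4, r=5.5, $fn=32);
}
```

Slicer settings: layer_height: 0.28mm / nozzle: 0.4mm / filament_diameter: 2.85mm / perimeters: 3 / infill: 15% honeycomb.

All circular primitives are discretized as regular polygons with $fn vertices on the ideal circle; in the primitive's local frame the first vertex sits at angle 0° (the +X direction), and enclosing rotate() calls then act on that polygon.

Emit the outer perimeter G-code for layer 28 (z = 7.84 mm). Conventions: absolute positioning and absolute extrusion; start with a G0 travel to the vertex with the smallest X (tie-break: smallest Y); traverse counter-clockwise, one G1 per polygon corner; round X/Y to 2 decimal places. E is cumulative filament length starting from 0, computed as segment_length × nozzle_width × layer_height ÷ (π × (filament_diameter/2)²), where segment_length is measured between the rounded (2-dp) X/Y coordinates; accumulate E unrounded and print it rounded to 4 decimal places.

G0 X0.00 Y0.00 Z7.84
G1 X5.39 Y0.00 E0.0946
G1 X5.42 Y-0.10 E0.0965
G1 X5.93 Y-1.06 E0.1155
G1 X6.61 Y-1.89 E0.1344
G1 X7.44 Y-2.57 E0.1532
G1 X8.40 Y-3.08 E0.1723
G1 X9.43 Y-3.39 E0.1912
G1 X10.50 Y-3.50 E0.2101
G1 X11.57 Y-3.39 E0.2290
G1 X12.60 Y-3.08 E0.2478
G1 X13.56 Y-2.57 E0.2669
G1 X14.39 Y-1.89 E0.2858
G1 X15.07 Y-1.06 E0.3046
G1 X15.58 Y-0.10 E0.3237
G1 X15.61 Y0.00 E0.3255
G1 X20.00 Y0.00 E0.4026
G1 X20.00 Y15.50 E0.6747
G1 X0.00 Y15.50 E1.0259
G1 X0.00 Y0.00 E1.2980

At z = 7.84 mm: the 20×15.5 cube contributes its full rectangle; the r=5.5 cylinder at (10.5, 2) contributes a regular 32-gon of circumradius 5.5; Taking the union: the regions partially overlap (shared area 68.64 mm²), so overlapping operands fuse into one piece — 1 connected region. The outline is a single polygon with 19 vertices. Extrusion per mm of travel: 0.4 × 0.28 / (π × 1.425²) = 0.017557. Accumulating E over each segment gives final E = 1.2980.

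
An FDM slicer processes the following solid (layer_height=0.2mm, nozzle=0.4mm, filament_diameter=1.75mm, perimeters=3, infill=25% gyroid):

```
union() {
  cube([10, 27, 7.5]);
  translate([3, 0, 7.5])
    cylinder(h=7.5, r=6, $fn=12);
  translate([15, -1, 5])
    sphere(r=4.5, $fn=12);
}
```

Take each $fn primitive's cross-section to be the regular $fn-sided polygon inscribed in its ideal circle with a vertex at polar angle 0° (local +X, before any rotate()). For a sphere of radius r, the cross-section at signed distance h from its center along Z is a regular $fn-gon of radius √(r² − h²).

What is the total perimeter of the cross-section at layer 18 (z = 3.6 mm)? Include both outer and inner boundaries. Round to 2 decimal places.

At z = 3.6 mm: the cube is present — its section is the full 10×27 rectangle (perimeter 74.00 mm); the cylinder at (3, 0) does not reach this height (z outside [7.5, 15]); the r=4.5 sphere at (15, -1) contributes a regular 12-gon of circumradius √(4.5²−1.4²) = 4.277 (perimeter = 2·12·4.277·sin(180°/12) = 26.57 mm); Merging all regions: the 2 present regions are separate (no shared area or edge), so areas and boundary lengths simply add and each stays a separate island — boundary = 100.57 mm. Overall, the cross-section has 2 separate islands. Total boundary length (outer) = 100.57 mm.

100.57 mm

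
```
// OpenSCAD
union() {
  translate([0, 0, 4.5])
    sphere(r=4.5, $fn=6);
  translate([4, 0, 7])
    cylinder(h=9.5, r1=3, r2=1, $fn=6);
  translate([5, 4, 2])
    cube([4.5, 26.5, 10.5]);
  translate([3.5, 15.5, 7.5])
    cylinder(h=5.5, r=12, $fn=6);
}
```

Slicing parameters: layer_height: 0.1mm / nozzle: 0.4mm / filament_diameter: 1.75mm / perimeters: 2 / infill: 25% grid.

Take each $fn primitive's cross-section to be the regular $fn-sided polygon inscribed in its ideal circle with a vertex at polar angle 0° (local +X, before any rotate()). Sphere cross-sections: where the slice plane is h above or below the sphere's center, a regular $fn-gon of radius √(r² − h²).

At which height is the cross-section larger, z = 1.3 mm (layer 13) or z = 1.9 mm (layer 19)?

Layer 13 (z = 1.3): the r=4.5 sphere contributes a regular 6-gon of circumradius √(4.5²−3.2²) = 3.164 (area = (6/2)·3.164²·sin(360°/6) = 26.01 mm²); the cone at (4, 0) is absent (z outside [7, 16.5]); the cube at (5, 4) is not intersected at this z (z outside [2, 12.5]); the cylinder at (3.5, 15.5) does not reach this height (z outside [7.5, 13]); Taking the union: only the r=4.5 sphere is present, so the union is just that shape — area = 26.01 mm². So its area = 26.01 mm². Layer 19 (z = 1.9): the sphere: section is a regular 6-gon, circumradius = √(r²−h²) = √(4.5²−2.6²) = 3.673 (area = (6/2)·3.673²·sin(360°/6) = 35.05 mm²); the cone at (4, 0) is absent (z outside [7, 16.5]); the cube at (5, 4) is absent (z outside [2, 12.5]); the cylinder at (3.5, 15.5) is absent (z outside [7.5, 13]); Taking the union: only the r=4.5 sphere is present, so the union is just that shape — area = 35.05 mm². So its area = 35.05 mm². Layer 19 is larger (35.05 vs 26.01 mm²).

layer 19 (z = 1.9 mm)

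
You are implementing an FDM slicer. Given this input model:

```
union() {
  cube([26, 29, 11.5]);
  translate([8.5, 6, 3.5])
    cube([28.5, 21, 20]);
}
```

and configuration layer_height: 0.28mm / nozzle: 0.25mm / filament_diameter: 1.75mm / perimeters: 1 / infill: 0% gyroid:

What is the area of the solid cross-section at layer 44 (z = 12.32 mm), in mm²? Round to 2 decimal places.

At z = 12.32 mm: the cube is not intersected at this z (z outside [0, 11.5]); the cube at (8.5, 6) (footprint 28.5×21) is included at this height (area 598.50 mm²); Merging all regions: only the 28.5×21 cube at (8.5, 6) is present, so the union is just that shape — area = 598.50 mm². Overall, the cross-section is a single solid region. Net area = 598.50 mm².

598.50 mm²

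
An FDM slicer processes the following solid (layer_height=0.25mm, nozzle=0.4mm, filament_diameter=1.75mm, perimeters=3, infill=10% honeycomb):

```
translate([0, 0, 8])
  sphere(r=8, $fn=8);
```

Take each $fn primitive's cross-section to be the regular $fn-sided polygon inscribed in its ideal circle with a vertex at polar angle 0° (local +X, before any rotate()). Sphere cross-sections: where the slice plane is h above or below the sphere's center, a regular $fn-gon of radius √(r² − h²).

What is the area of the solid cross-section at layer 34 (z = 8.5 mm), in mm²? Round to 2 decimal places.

At z = 8.5 mm: the r=8 sphere contributes a regular 8-gon of circumradius √(8²−0.5²) = 7.984 (area = (8/2)·7.984²·sin(360°/8) = 180.31 mm²). Overall, the cross-section is a single solid region. Net area = 180.31 mm².

180.31 mm²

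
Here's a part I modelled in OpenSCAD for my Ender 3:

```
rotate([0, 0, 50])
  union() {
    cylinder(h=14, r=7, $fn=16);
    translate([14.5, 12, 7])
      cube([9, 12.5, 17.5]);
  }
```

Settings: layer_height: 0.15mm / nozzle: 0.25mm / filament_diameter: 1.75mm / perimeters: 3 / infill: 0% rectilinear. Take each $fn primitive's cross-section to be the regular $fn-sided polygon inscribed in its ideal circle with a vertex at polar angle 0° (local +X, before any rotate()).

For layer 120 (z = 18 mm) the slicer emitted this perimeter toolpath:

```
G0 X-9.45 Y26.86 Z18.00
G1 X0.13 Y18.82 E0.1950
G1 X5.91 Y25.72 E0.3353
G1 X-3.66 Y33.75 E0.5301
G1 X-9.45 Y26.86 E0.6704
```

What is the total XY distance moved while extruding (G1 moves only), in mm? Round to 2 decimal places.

43.00 mm

Sum the Euclidean lengths of each G1 segment: total = 43.00 mm.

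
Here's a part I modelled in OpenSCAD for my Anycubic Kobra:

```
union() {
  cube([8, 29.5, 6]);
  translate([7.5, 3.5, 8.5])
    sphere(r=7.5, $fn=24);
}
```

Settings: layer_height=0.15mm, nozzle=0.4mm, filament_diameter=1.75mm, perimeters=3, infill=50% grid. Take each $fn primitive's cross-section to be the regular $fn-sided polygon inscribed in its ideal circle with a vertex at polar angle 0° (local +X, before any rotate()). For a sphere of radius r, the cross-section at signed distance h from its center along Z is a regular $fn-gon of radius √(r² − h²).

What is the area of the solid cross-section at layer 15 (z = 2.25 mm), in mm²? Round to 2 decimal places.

259.80 mm²

At z = 2.25 mm: the 8×29.5 cube contributes its full rectangle (area 236.00 mm²); the r=7.5 sphere at (7.5, 3.5) slices to a regular 24-gon of circumradius 4.146 (√(r²−h²) with h=6.25 from center) (area = (24/2)·4.146²·sin(360°/24) = 53.38 mm²); Taking the union: the regions partially overlap — summed areas 289.38 mm² minus the doubly-counted overlap 29.58 mm² gives 259.80 mm² — area = 259.80 mm². Overall, the cross-section is a single solid region. Net area = 259.80 mm².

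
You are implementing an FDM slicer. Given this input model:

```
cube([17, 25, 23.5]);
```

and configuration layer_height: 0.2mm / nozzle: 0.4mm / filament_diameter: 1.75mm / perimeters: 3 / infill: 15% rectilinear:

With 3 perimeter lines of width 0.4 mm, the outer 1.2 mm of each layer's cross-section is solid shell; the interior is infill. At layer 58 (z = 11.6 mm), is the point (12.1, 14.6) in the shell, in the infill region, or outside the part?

infill

At z = 11.6 mm: the 17×25 cube contributes its full rectangle. Overall, the cross-section is a single solid region. The nearest boundary edge runs (17.00, 0.00)→(17.00, 25.00); distance from the point to it = 4.90 mm. The point is inside the cross-section and 4.90 mm from the nearest boundary — more than the 1.2 mm shell width (3 × 0.4), so it's in the infill interior.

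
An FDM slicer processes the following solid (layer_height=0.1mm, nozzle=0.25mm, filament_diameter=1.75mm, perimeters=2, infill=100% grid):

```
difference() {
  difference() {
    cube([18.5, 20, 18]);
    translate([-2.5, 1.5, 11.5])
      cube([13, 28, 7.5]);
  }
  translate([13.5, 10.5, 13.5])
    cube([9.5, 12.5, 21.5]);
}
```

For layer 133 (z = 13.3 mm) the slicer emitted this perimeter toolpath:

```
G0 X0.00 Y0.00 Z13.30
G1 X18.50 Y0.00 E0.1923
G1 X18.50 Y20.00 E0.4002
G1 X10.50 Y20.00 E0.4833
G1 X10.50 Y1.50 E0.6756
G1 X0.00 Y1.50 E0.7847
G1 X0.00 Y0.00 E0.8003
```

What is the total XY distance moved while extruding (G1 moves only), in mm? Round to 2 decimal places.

Sum the Euclidean lengths of each G1 segment: total = 77.00 mm.

77.00 mm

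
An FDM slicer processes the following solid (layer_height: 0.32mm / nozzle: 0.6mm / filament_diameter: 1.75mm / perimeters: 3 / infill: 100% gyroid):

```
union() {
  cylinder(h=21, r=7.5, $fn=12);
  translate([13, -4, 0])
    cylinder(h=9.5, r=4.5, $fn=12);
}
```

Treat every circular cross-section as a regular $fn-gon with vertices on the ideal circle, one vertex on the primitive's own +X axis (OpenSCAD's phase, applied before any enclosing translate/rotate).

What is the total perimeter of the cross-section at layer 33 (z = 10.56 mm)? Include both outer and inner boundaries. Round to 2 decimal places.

At z = 10.56 mm: the cylinder: section is a regular 12-gon, circumradius r=7.5 (perimeter = 2·12·7.500·sin(180°/12) = 46.59 mm); the cylinder at (13, -4) is absent (z outside [0, 9.5]); Taking the union: only the r=7.5 cylinder is present, so the union is just that shape — boundary = 46.59 mm. Overall, the cross-section is a single solid region. Total boundary length (outer) = 46.59 mm.

46.59 mm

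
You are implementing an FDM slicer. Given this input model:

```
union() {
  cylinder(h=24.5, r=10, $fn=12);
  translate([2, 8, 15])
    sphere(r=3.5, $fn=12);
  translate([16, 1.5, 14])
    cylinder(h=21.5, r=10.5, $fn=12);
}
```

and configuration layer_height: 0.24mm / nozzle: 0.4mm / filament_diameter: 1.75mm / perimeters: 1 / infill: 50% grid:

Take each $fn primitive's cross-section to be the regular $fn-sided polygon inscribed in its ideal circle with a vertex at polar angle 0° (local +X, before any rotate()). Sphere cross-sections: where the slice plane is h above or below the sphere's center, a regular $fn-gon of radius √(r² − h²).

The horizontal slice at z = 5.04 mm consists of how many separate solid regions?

At z = 5.04 mm: the r=10 cylinder gives a regular 12-gon of circumradius 10 (constant along its height); the sphere at (2, 8) does not reach this height (|z−center|=9.960 > r=3.5); the cylinder at (16, 1.5) is absent (z outside [14, 35.5]); Combining (union): only the r=10 cylinder is present, so the union is just that shape — 1 connected region. The result has 1 disconnected region.

1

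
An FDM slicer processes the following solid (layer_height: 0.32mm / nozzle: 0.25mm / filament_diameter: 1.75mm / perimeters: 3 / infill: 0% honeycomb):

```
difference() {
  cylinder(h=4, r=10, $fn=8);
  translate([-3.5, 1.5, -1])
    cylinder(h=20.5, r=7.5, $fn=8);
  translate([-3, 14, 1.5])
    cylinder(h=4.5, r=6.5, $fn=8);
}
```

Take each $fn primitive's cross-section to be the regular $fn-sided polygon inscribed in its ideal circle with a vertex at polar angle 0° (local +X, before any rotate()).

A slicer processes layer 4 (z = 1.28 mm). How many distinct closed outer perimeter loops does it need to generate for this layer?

At z = 1.28 mm: the r=10 cylinder contributes a regular 8-gon of circumradius 10; the cylinder at (-3.5, 1.5): section is a regular 8-gon, circumradius r=7.5; the cylinder at (-3, 14) is not intersected at this z (z outside [1.5, 6]); Subtracting the remaining from the first: starting from the r=10 cylinder, the r=7.5 cylinder at (-3.5, 1.5) partially overlaps it — only the 145.19 mm² overlap (of its 159.10 mm²) is removed, clipping the outline — 1 connected region. The result has 1 disconnected region.

1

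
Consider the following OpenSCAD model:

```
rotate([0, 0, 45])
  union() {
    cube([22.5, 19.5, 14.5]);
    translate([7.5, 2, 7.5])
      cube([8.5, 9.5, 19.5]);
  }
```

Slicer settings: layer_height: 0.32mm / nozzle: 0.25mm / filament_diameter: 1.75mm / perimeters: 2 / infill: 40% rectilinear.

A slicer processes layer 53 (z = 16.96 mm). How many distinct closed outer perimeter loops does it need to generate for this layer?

At z = 16.96 mm: the cube is not intersected at this z (z outside [0, 14.5]); the 8.5×9.5 cube at (7.5, 2) contributes its full rectangle; Merging all regions: only the 8.5×9.5 cube at (7.5, 2) is present, so the union is just that shape — 1 connected region; (whole slice rotated 45° about Z — lengths, areas and connectivity unchanged). The result has 1 disconnected region.

1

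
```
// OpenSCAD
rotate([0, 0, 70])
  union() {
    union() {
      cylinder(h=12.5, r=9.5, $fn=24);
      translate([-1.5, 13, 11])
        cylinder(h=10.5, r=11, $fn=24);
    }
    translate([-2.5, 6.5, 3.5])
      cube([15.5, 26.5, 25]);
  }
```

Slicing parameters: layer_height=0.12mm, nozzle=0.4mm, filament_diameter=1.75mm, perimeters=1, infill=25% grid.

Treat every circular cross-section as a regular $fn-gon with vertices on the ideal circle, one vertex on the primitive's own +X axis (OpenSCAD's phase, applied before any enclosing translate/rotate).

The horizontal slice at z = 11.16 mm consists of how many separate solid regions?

1

At z = 11.16 mm: the r=9.5 cylinder contributes a regular 24-gon of circumradius 9.5; the r=11 cylinder at (-1.5, 13) contributes a regular 24-gon of circumradius 11; Merging all regions: the regions partially overlap (shared area 78.90 mm²), so overlapping operands fuse into one piece — 1 connected region; the 15.5×26.5 cube at (-2.5, 6.5) contributes its full rectangle; Combining (union): the regions partially overlap (shared area 178.04 mm²), so overlapping operands fuse into one piece — 1 connected region; (whole slice rotated 70° about Z — lengths, areas and connectivity unchanged). The result has 1 disconnected region.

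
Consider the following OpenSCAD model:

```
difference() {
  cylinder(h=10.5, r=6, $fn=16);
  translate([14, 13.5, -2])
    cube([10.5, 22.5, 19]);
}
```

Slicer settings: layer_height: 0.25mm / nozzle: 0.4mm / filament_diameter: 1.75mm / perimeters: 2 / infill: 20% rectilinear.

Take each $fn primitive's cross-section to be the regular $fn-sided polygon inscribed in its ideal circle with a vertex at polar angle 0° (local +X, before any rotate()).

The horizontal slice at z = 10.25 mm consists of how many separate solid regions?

At z = 10.25 mm: the cylinder: section is a regular 16-gon, circumradius r=6; the cube at (14, 13.5) is present — its section is the full 10.5×22.5 rectangle; Taking the first minus the rest: starting from the r=6 cylinder, the 10.5×22.5 cube at (14, 13.5) misses the remaining region (no effect) — 1 connected region. The result has 1 disconnected region.

1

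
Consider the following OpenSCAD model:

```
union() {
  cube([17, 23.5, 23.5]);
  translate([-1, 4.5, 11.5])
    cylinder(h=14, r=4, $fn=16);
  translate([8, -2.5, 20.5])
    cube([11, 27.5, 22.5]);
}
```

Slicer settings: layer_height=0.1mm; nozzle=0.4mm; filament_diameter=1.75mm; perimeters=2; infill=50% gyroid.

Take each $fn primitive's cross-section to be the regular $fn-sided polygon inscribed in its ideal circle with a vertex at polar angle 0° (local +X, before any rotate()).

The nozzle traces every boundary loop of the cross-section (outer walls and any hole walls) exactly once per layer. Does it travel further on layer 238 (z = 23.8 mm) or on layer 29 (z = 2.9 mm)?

Layer 238 (z = 23.8): the cube does not reach this height (z outside [0, 23.5]); the r=4 cylinder at (-1, 4.5) gives a regular 16-gon of circumradius 4 (constant along its height) (perimeter = 2·16·4.000·sin(180°/16) = 24.97 mm); the 11×27.5 cube at (8, -2.5) contributes its full rectangle (perimeter 77.00 mm); Combining (union): the 2 present regions are separate (no shared area or edge), so areas and boundary lengths simply add and each stays a separate island — boundary = 101.97 mm. So its perimeter = 101.97 mm. Layer 29 (z = 2.9): the cube (footprint 17×23.5) is included at this height (perimeter 81.00 mm); the cylinder at (-1, 4.5) is not intersected at this z (z outside [11.5, 25.5]); the cube at (8, -2.5) does not reach this height (z outside [20.5, 43]); Combining (union): only the 17×23.5 cube is present, so the union is just that shape — boundary = 81.00 mm. So its perimeter = 81.00 mm. Layer 238 is larger (101.97 vs 81.00 mm).

layer 238 (z = 23.8 mm)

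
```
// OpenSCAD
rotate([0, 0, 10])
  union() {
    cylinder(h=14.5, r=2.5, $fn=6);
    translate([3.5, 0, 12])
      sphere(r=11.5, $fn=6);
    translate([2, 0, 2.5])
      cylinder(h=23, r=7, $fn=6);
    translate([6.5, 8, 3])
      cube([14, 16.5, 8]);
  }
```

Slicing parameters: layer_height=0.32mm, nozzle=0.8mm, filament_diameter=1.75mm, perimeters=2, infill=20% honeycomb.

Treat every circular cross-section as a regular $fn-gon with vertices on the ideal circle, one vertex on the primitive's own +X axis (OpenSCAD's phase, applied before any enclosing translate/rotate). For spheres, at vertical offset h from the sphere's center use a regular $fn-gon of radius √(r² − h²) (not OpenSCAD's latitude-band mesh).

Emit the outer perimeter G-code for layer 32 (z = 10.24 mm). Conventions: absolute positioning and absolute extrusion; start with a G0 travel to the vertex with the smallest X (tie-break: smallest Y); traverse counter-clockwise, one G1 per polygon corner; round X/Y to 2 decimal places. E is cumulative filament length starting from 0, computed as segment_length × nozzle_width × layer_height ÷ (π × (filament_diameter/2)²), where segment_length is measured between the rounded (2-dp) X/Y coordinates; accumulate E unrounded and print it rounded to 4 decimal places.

At z = 10.24 mm: the r=2.5 cylinder contributes a regular 6-gon of circumradius 2.5; the sphere at (3.5, 0): section is a regular 6-gon, circumradius = √(r²−h²) = √(11.5²−1.76²) = 11.365; the cylinder at (2, 0): section is a regular 6-gon, circumradius r=7; the cube at (6.5, 8) (footprint 14×16.5) is included at this height; Combining (union): the regions partially overlap (shared area 149.46 mm²), so overlapping operands fuse into one piece — 1 connected region; (rotated 10° about Z; rotation is an isometry so areas/perimeters/island counts are preserved). The outline is a single polygon with 10 vertices. Extrusion per mm of travel: 0.8 × 0.32 / (π × 0.875²) = 0.106432. Accumulating E over each segment gives final E = 12.6435.

G0 X-7.75 Y-1.37 Z10.24
G1 X-0.44 Y-10.07 E1.2094
G1 X10.75 Y-8.10 E2.4187
G1 X14.64 Y2.58 E3.6285
G1 X8.70 Y9.66 E4.6121
G1 X18.80 Y11.44 E5.7036
G1 X15.93 Y27.69 E7.4599
G1 X2.15 Y25.26 E8.9492
G1 X4.69 Y10.82 E10.5097
G1 X-3.86 Y9.31 E11.4338
G1 X-7.75 Y-1.37 E12.6435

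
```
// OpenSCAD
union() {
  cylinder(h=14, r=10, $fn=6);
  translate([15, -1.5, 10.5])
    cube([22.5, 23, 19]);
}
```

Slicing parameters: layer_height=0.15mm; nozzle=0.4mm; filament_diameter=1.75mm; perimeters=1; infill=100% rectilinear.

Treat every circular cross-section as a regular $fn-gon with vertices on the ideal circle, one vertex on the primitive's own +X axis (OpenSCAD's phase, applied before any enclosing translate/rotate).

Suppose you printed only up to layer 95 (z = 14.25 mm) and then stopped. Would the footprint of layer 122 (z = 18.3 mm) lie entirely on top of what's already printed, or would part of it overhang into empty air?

Compare the two slices. At z = 14.25: the cylinder is not intersected at this z (z outside [0, 14]); the 22.5×23 cube at (15, -1.5) contributes its full rectangle (area 517.50 mm²); Taking the union: only the 22.5×23 cube at (15, -1.5) is present, so the union is just that shape — area = 517.50 mm². At z = 18.3: the cylinder is not intersected at this z (z outside [0, 14]); the cube at (15, -1.5) (footprint 22.5×23) is included at this height (area 517.50 mm²); Taking the union: only the 22.5×23 cube at (15, -1.5) is present, so the union is just that shape — area = 517.50 mm². Checking containment: the cross-section at z = 18.3 is a subset of the cross-section at z = 14.25.

entirely on top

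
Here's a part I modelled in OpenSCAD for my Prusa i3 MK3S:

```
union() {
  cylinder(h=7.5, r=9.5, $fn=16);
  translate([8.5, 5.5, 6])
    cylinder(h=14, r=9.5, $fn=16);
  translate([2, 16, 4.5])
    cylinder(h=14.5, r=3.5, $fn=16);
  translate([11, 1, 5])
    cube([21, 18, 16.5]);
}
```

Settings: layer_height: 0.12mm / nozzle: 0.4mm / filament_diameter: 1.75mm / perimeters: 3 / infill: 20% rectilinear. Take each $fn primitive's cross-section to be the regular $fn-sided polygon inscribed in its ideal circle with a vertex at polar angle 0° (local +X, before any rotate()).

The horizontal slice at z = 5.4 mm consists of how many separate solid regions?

At z = 5.4 mm: the cylinder: section is a regular 16-gon, circumradius r=9.5; the cylinder at (8.5, 5.5) does not reach this height (z outside [6, 20]); the r=3.5 cylinder at (2, 16) contributes a regular 16-gon of circumradius 3.5; the 21×18 cube at (11, 1) contributes its full rectangle; Taking the union: the 3 present regions are separate (no shared area or edge), so areas and boundary lengths simply add and each stays a separate island — 3 connected regions. The result has 3 disconnected regions.

3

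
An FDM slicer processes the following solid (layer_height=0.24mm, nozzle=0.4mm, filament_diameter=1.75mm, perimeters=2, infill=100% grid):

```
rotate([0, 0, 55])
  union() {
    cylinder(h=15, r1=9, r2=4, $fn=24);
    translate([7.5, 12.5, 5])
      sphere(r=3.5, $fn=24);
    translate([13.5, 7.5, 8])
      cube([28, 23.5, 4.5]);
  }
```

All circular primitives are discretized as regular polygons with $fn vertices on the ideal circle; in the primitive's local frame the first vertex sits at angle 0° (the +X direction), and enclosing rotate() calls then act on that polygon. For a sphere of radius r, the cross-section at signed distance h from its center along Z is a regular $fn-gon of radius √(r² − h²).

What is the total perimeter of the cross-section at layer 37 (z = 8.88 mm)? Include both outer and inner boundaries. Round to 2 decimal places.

140.84 mm

At z = 8.88 mm: the cone (r1=9→r2=4) has section circumradius 6.040 here — a regular 24-gon (perimeter = 2·24·6.040·sin(180°/24) = 37.84 mm); the sphere at (7.5, 12.5) does not reach this height (|z−center|=3.880 > r=3.5); the cube at (13.5, 7.5) (footprint 28×23.5) is included at this height (perimeter 103.00 mm); Combining (union): the 2 present regions are separate (no shared area or edge), so areas and boundary lengths simply add and each stays a separate island — boundary = 140.84 mm; (whole slice rotated 55° about Z — lengths, areas and connectivity unchanged). Overall, the cross-section has 2 separate islands. Total boundary length (outer) = 140.84 mm.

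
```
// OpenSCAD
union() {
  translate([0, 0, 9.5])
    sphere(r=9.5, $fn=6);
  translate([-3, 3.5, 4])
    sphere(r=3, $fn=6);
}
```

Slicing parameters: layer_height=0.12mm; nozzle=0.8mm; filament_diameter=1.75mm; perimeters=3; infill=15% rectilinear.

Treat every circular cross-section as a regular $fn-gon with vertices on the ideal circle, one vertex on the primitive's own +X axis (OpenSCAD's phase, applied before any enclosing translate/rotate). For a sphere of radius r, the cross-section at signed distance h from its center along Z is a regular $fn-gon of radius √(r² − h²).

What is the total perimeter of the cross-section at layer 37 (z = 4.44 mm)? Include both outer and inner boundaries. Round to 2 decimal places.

48.24 mm

At z = 4.44 mm: the r=9.5 sphere contributes a regular 6-gon of circumradius √(9.5²−5.06²) = 8.040 (perimeter = 2·6·8.040·sin(180°/6) = 48.24 mm); the r=3 sphere at (-3, 3.5) slices to a regular 6-gon of circumradius 2.968 (√(r²−h²) with h=0.44 from center) (perimeter = 2·6·2.968·sin(180°/6) = 17.81 mm); Combining (union): the r=3 sphere at (-3, 3.5) lies entirely inside the r=9.5 sphere, so the union is just the r=9.5 sphere — boundary = 48.24 mm. Overall, the cross-section is a single solid region. Total boundary length (outer) = 48.24 mm.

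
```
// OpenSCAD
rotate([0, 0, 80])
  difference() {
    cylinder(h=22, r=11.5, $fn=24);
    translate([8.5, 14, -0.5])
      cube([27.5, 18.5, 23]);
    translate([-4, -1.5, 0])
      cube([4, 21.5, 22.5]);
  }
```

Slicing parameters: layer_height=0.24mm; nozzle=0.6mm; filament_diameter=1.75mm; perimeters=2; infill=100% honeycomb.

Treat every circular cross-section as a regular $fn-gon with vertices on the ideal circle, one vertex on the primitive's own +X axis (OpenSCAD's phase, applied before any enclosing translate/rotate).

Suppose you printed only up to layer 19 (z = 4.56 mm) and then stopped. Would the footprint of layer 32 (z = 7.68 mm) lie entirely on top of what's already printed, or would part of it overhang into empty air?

Compare the two slices. At z = 4.56: the r=11.5 cylinder contributes a regular 24-gon of circumradius 11.5 (area = (24/2)·11.500²·sin(360°/24) = 410.75 mm²); the 27.5×18.5 cube at (8.5, 14) contributes its full rectangle (area 508.75 mm²); the cube at (-4, -1.5) (footprint 4×21.5) is included at this height (area 86.00 mm²); Taking the first minus the rest: starting from the r=11.5 cylinder (410.75 mm²), the 27.5×18.5 cube at (8.5, 14) misses the remaining region (no effect); the 4×21.5 cube at (-4, -1.5) partially overlaps it — only the 50.80 mm² overlap (of its 86.00 mm²) is removed, clipping the outline — area = 359.95 mm²; (rotated 80° about Z; rotation is an isometry so areas/perimeters/island counts are preserved). At z = 7.68: the r=11.5 cylinder gives a regular 24-gon of circumradius 11.5 (constant along its height) (area = (24/2)·11.500²·sin(360°/24) = 410.75 mm²); the cube at (8.5, 14) is present — its section is the full 27.5×18.5 rectangle (area 508.75 mm²); the cube at (-4, -1.5) (footprint 4×21.5) is included at this height (area 86.00 mm²); Subtracting the remaining from the first: starting from the r=11.5 cylinder (410.75 mm²), the 27.5×18.5 cube at (8.5, 14) misses the remaining region (no effect); the 4×21.5 cube at (-4, -1.5) partially overlaps it — only the 50.80 mm² overlap (of its 86.00 mm²) is removed, clipping the outline — area = 359.95 mm²; (whole slice rotated 80° about Z — lengths, areas and connectivity unchanged). Checking containment: the cross-section at z = 7.68 is a subset of the cross-section at z = 4.56.

entirely on top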